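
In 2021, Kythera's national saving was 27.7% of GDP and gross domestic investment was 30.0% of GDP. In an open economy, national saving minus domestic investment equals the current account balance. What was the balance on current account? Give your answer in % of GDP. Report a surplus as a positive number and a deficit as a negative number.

CA = S - I = 27.7 - 30.0 = -2.3

-2.3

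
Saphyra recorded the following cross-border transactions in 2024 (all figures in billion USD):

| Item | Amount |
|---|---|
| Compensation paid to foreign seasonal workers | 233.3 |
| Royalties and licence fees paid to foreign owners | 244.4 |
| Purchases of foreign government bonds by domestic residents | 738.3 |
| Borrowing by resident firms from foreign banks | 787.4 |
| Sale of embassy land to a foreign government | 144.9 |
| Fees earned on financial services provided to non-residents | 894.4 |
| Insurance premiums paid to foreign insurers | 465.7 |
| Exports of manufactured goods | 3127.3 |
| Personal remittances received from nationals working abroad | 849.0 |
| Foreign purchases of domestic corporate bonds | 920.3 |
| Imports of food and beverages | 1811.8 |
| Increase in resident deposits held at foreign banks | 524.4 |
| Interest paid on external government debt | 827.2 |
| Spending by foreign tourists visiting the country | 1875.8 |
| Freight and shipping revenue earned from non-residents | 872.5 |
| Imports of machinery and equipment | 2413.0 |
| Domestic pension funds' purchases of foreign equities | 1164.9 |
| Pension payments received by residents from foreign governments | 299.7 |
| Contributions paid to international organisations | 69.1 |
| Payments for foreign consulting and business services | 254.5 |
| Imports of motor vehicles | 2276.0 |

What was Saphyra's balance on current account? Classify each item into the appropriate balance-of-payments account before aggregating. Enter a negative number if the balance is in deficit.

-676.3

Goods: -1811.8 - 2276.0 - 2413.0 + 3127.3 = -3373.5
Services: -244.4 - 465.7 - 254.5 + 894.4 + 872.5 + 1875.8 = 2678.1
Primary income: -827.2 - 233.3 = -1060.5
Secondary income: -69.1 + 849.0 + 299.7 = 1079.6
Current account = (-3373.5) + 2678.1 + (-1060.5) + 1079.6 = -676.3
(Excluded from the current account — financial account: purchases of foreign government bonds by domestic residents 738.3, borrowing by resident firms from foreign banks 787.4, foreign purchases of domestic corporate bonds 920.3, increase in resident deposits held at foreign banks 524.4, domestic pension funds' purchases of foreign equities 1164.9; capital account: sale of embassy land to a foreign government 144.9.)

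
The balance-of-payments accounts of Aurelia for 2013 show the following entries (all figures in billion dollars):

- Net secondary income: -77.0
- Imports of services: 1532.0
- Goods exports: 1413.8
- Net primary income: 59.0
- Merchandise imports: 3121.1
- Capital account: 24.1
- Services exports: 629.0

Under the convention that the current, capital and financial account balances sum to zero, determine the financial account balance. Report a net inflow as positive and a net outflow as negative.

Goods balance = 1413.8 - 3121.1 = -1707.3
Services balance = 629.0 - 1532.0 = -903.0
Trade balance (goods + services) = -1707.3 + (-903.0) = -2610.3
Net primary income = 59.0
Net secondary income = -77.0
Current account = -2610.3 + 59.0 + (-77.0) = -2628.3
Financial account = -(-2628.3 + 24.1) = 2604.2

2604.2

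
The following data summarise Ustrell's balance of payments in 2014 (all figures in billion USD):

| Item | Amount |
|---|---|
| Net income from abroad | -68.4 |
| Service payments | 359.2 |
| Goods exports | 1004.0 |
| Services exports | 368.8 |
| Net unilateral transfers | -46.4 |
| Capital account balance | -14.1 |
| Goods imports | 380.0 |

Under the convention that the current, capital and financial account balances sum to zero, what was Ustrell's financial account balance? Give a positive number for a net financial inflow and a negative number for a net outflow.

-504.7

Goods balance = 1004.0 - 380.0 = 624.0
Services balance = 368.8 - 359.2 = 9.6
Trade balance (goods + services) = 624.0 + 9.6 = 633.6
Net primary income = -68.4
Net secondary income = -46.4
Current account = 633.6 + (-68.4) + (-46.4) = 518.8
Financial account = -(518.8 + (-14.1)) = -504.7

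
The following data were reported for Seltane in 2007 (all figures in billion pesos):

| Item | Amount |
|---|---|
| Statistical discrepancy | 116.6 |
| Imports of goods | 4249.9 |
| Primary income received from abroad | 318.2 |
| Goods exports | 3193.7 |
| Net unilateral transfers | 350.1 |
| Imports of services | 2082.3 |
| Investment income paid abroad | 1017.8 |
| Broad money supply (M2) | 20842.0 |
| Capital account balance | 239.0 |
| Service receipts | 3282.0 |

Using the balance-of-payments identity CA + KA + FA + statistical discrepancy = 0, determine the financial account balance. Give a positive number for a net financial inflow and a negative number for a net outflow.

Goods balance = 3193.7 - 4249.9 = -1056.2
Services balance = 3282.0 - 2082.3 = 1199.7
Trade balance (goods + services) = -1056.2 + 1199.7 = 143.5
Net primary income = 318.2 - 1017.8 = -699.6
Net secondary income = 350.1
Current account = 143.5 + (-699.6) + 350.1 = -206.0
Financial account = -(-206.0 + 239.0 + 116.6) = -149.6

-149.6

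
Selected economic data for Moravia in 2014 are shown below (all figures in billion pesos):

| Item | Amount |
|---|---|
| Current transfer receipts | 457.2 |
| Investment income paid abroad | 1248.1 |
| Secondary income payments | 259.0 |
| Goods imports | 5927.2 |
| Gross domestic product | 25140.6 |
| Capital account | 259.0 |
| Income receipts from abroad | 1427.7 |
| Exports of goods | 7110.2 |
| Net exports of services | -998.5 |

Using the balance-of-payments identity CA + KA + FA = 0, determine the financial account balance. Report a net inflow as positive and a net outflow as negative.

-821.3

Goods balance = 7110.2 - 5927.2 = 1183.0
Services balance = -998.5
Trade balance (goods + services) = 1183.0 + (-998.5) = 184.5
Net primary income = 1427.7 - 1248.1 = 179.6
Net secondary income = 457.2 - 259.0 = 198.2
Current account = 184.5 + 179.6 + 198.2 = 562.3
Financial account = -(562.3 + 259.0) = -821.3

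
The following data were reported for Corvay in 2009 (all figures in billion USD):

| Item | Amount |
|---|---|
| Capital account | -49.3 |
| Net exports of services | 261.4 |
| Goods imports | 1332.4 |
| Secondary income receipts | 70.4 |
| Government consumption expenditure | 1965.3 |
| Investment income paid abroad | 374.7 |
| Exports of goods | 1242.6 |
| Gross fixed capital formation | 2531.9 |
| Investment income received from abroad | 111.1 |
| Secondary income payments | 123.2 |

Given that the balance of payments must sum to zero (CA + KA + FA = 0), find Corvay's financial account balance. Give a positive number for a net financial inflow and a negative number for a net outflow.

Goods balance = 1242.6 - 1332.4 = -89.8
Services balance = 261.4
Trade balance (goods + services) = -89.8 + 261.4 = 171.6
Net primary income = 111.1 - 374.7 = -263.6
Net secondary income = 70.4 - 123.2 = -52.8
Current account = 171.6 + (-263.6) + (-52.8) = -144.8
Financial account = -(-144.8 + (-49.3)) = 194.1

194.1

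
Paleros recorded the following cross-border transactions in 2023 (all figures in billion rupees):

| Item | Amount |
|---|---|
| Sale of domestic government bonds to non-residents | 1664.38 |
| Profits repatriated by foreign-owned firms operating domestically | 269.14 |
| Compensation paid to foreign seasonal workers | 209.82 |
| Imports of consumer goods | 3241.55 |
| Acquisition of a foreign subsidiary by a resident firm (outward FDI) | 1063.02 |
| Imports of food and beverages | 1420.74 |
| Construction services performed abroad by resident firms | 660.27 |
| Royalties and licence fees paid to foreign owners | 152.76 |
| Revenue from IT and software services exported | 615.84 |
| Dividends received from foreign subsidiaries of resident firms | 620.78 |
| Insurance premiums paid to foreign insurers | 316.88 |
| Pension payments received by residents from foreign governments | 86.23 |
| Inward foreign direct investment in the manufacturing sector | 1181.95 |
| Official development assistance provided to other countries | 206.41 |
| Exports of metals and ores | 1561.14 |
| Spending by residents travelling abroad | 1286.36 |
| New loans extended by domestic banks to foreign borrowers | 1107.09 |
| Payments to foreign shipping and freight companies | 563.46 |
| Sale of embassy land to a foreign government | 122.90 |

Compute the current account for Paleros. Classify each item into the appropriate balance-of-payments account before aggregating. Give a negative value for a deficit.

-4122.86

Goods: -1420.74 + 1561.14 - 3241.55 = -3101.15
Services: -316.88 - 1286.36 + 660.27 - 563.46 + 615.84 - 152.76 = -1043.35
Primary income: -269.14 - 209.82 + 620.78 = 141.82
Secondary income: 86.23 - 206.41 = -120.18
Current account = (-3101.15) + (-1043.35) + 141.82 + (-120.18) = -4122.86
(Excluded from the current account — financial account: sale of domestic government bonds to non-residents 1664.38, acquisition of a foreign subsidiary by a resident firm (outward FDI) 1063.02, inward foreign direct investment in the manufacturing sector 1181.95, new loans extended by domestic banks to foreign borrowers 1107.09; capital account: sale of embassy land to a foreign government 122.90.)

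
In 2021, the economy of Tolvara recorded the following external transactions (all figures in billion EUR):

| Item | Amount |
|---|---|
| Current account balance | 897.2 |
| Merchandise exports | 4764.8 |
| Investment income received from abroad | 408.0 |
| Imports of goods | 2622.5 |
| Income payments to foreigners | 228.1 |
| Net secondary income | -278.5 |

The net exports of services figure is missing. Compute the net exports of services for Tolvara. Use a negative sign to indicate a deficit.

-1146.5

Current account = goods balance + services balance + net primary income + net secondary income
Sum of the known components = 2043.7
Net exports of services = CA - (known components) = 897.2 - 2043.7 = -1146.5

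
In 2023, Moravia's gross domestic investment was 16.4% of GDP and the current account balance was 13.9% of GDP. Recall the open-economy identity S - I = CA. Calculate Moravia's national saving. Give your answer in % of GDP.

30.3

S - I = CA (net lending to the rest of the world).
S = I + CA = 16.4 + 13.9 = 30.3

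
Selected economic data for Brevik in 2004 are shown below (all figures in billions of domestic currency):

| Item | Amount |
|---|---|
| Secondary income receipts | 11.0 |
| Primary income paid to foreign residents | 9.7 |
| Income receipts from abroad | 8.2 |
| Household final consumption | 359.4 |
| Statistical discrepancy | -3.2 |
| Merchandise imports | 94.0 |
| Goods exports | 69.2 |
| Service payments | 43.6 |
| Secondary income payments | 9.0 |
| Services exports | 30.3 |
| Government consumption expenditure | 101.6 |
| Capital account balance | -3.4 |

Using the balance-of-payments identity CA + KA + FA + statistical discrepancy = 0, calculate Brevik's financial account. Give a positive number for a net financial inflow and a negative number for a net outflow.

44.2

Goods balance = 69.2 - 94.0 = -24.8
Services balance = 30.3 - 43.6 = -13.3
Trade balance (goods + services) = -24.8 + (-13.3) = -38.1
Net primary income = 8.2 - 9.7 = -1.5
Net secondary income = 11.0 - 9.0 = 2.0
Current account = -38.1 + (-1.5) + 2.0 = -37.6
Financial account = -(-37.6 + (-3.4) + (-3.2)) = 44.2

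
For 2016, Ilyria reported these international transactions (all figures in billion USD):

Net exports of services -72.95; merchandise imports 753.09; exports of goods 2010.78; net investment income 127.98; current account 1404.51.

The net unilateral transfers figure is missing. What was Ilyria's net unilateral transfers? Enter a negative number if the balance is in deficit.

91.79

Current account = goods balance + services balance + net primary income + net secondary income
Sum of the known components = 1312.72
Net unilateral transfers = CA - (known components) = 1404.51 - 1312.72 = 91.79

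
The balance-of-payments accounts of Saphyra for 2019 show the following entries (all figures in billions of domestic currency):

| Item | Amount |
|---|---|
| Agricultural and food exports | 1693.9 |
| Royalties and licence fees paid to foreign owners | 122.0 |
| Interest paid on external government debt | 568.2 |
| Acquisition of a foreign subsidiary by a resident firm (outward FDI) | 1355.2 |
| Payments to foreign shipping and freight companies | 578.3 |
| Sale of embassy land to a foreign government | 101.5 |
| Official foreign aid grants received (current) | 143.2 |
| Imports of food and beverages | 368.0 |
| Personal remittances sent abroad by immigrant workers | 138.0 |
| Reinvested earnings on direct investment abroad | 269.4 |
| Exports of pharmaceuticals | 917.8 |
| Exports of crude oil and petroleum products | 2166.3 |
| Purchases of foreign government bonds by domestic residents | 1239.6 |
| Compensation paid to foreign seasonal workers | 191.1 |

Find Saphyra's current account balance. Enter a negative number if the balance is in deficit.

Goods: 2166.3 - 368.0 + 1693.9 + 917.8 = 4410.0
Services: -578.3 - 122.0 = -700.3
Primary income: 269.4 - 191.1 - 568.2 = -489.9
Secondary income: 143.2 - 138.0 = 5.2
Current account = 4410.0 + (-700.3) + (-489.9) + 5.2 = 3225.0
(Excluded from the current account — financial account: acquisition of a foreign subsidiary by a resident firm (outward FDI) 1355.2, purchases of foreign government bonds by domestic residents 1239.6; capital account: sale of embassy land to a foreign government 101.5.)

3225.0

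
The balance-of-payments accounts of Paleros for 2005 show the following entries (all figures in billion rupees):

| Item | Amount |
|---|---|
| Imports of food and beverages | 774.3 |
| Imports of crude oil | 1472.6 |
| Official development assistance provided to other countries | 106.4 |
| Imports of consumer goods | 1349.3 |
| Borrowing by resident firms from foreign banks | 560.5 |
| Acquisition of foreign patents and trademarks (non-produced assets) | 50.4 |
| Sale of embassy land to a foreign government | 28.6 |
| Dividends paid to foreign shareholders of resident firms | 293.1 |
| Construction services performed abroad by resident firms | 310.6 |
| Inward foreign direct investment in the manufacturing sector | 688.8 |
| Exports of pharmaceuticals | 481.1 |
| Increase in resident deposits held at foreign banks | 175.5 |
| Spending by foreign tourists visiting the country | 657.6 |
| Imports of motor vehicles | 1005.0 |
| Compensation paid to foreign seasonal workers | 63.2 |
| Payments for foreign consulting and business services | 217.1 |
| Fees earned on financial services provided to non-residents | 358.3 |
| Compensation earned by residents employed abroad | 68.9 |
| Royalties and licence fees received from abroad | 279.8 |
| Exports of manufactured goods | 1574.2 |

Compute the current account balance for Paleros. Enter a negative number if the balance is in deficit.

-1550.5

Goods: -1472.6 + 1574.2 - 774.3 - 1005.0 + 481.1 - 1349.3 = -2545.9
Services: 358.3 + 279.8 + 657.6 + 310.6 - 217.1 = 1389.2
Primary income: -63.2 - 293.1 + 68.9 = -287.4
Secondary income: -106.4
Current account = (-2545.9) + 1389.2 + (-287.4) + (-106.4) = -1550.5
(Excluded from the current account — financial account: borrowing by resident firms from foreign banks 560.5, inward foreign direct investment in the manufacturing sector 688.8, increase in resident deposits held at foreign banks 175.5; capital account: acquisition of foreign patents and trademarks (non-produced assets) 50.4, sale of embassy land to a foreign government 28.6.)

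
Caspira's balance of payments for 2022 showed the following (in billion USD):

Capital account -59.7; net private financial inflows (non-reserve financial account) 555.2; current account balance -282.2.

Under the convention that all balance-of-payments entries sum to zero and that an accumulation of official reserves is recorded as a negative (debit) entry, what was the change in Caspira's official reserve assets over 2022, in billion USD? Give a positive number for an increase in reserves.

Official reserve transactions balance = -((-282.2) + (-59.7) + 555.2) = -213.3
An accumulation of reserves is recorded as a debit (negative entry), so the change in the stock of reserves is the negative of that balance.
Change in official reserves = -(-213.3) = 213.3

213.3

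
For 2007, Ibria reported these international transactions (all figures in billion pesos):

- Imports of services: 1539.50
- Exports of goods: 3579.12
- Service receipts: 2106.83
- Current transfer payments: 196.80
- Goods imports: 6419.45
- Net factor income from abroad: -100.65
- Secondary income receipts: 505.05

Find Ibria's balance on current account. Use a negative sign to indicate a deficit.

-2065.40

Goods balance = 3579.12 - 6419.45 = -2840.33
Services balance = 2106.83 - 1539.50 = 567.33
Trade balance (goods + services) = -2840.33 + 567.33 = -2273.00
Net primary income = -100.65
Net secondary income = 505.05 - 196.80 = 308.25
Current account = -2273.00 + (-100.65) + 308.25 = -2065.40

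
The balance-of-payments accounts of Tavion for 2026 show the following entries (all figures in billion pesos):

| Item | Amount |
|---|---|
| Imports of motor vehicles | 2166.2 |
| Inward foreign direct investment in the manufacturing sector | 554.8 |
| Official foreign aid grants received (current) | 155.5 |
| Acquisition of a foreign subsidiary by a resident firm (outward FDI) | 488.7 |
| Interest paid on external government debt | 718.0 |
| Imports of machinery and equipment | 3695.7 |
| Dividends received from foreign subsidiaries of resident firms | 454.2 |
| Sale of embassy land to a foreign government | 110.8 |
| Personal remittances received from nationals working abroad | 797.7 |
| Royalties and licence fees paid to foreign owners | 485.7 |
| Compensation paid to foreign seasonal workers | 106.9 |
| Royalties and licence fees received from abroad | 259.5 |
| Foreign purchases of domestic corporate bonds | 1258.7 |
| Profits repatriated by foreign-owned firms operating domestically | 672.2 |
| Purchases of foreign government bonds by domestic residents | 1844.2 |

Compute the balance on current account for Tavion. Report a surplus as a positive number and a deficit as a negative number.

-6177.8

Goods: -3695.7 - 2166.2 = -5861.9
Services: 259.5 - 485.7 = -226.2
Primary income: -672.2 - 718.0 + 454.2 - 106.9 = -1042.9
Secondary income: 155.5 + 797.7 = 953.2
Current account = (-5861.9) + (-226.2) + (-1042.9) + 953.2 = -6177.8
(Excluded from the current account — financial account: inward foreign direct investment in the manufacturing sector 554.8, acquisition of a foreign subsidiary by a resident firm (outward FDI) 488.7, foreign purchases of domestic corporate bonds 1258.7, purchases of foreign government bonds by domestic residents 1844.2; capital account: sale of embassy land to a foreign government 110.8.)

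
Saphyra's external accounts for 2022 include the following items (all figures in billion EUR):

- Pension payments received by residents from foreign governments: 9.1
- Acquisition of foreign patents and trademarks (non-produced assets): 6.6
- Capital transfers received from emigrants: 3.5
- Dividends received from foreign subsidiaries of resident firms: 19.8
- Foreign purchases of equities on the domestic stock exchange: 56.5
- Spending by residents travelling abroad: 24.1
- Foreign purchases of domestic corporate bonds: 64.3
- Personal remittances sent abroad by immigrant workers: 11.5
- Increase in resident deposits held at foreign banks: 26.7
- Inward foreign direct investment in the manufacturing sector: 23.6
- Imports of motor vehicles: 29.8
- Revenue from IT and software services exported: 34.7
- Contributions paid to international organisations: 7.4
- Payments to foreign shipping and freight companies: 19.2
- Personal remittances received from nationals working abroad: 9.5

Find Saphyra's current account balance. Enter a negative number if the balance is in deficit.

-18.9

Goods: -29.8
Services: -19.2 + 34.7 - 24.1 = -8.6
Primary income: 19.8
Secondary income: 9.5 + 9.1 - 11.5 - 7.4 = -0.3
Current account = (-29.8) + (-8.6) + 19.8 + (-0.3) = -18.9
(Excluded from the current account — capital account: acquisition of foreign patents and trademarks (non-produced assets) 6.6, capital transfers received from emigrants 3.5; financial account: foreign purchases of equities on the domestic stock exchange 56.5, foreign purchases of domestic corporate bonds 64.3, increase in resident deposits held at foreign banks 26.7, inward foreign direct investment in the manufacturing sector 23.6.)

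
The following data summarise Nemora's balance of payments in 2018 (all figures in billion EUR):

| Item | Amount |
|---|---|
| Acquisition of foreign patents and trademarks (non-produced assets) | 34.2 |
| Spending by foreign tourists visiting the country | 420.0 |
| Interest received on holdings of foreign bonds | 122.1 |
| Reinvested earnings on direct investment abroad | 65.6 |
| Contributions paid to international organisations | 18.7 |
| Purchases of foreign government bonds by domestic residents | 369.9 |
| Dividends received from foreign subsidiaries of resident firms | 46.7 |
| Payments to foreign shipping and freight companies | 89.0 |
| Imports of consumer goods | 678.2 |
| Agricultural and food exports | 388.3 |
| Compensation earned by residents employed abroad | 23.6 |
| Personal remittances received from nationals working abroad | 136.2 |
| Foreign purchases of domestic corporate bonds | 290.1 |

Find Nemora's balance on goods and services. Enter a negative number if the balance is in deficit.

Goods: 388.3 - 678.2 = -289.9
Services: -89.0 + 420.0 = 331.0
Trade balance = -289.9 + 331.0 = 41.1
(Excluded from the trade balance — capital account: acquisition of foreign patents and trademarks (non-produced assets) 34.2; primary income: interest received on holdings of foreign bonds 122.1, reinvested earnings on direct investment abroad 65.6, dividends received from foreign subsidiaries of resident firms 46.7, compensation earned by residents employed abroad 23.6; secondary income: contributions paid to international organisations 18.7, personal remittances received from nationals working abroad 136.2; financial account: purchases of foreign government bonds by domestic residents 369.9, foreign purchases of domestic corporate bonds 290.1.)

41.1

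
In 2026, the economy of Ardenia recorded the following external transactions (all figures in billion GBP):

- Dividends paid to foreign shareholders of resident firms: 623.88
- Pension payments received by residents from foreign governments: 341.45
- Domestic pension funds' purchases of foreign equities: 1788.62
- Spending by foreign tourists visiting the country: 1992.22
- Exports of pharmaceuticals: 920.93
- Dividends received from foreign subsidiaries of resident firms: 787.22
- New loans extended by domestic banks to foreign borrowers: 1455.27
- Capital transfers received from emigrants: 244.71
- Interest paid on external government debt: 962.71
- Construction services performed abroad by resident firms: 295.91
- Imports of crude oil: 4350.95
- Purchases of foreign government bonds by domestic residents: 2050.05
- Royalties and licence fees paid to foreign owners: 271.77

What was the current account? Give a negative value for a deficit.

Goods: 920.93 - 4350.95 = -3430.02
Services: 1992.22 - 271.77 + 295.91 = 2016.36
Primary income: -623.88 - 962.71 + 787.22 = -799.37
Secondary income: 341.45
Current account = (-3430.02) + 2016.36 + (-799.37) + 341.45 = -1871.58
(Excluded from the current account — financial account: domestic pension funds' purchases of foreign equities 1788.62, new loans extended by domestic banks to foreign borrowers 1455.27, purchases of foreign government bonds by domestic residents 2050.05; capital account: capital transfers received from emigrants 244.71.)

-1871.58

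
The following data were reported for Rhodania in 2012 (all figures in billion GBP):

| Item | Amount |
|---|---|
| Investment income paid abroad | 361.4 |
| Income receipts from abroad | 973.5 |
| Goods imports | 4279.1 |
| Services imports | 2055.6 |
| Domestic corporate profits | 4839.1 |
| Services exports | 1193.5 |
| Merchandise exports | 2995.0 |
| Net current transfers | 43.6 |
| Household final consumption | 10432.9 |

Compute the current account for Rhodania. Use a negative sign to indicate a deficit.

Goods balance = 2995.0 - 4279.1 = -1284.1
Services balance = 1193.5 - 2055.6 = -862.1
Trade balance (goods + services) = -1284.1 + (-862.1) = -2146.2
Net primary income = 973.5 - 361.4 = 612.1
Net secondary income = 43.6
Current account = -2146.2 + 612.1 + 43.6 = -1490.5

-1490.5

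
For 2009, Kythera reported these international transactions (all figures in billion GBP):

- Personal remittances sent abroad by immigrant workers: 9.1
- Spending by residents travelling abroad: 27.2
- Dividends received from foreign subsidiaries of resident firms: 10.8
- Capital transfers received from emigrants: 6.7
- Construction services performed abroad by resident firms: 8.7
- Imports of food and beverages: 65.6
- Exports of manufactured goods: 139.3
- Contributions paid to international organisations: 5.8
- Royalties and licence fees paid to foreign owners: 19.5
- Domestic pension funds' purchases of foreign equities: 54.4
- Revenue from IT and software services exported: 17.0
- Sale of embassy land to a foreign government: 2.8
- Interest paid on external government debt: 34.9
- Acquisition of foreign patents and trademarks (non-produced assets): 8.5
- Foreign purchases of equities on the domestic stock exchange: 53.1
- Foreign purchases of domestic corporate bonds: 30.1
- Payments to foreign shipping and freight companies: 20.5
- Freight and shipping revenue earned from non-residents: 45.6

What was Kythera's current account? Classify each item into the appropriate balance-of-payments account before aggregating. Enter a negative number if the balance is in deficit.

Goods: -65.6 + 139.3 = 73.7
Services: 45.6 + 17.0 - 19.5 + 8.7 - 27.2 - 20.5 = 4.1
Primary income: -34.9 + 10.8 = -24.1
Secondary income: -5.8 - 9.1 = -14.9
Current account = 73.7 + 4.1 + (-24.1) + (-14.9) = 38.8
(Excluded from the current account — capital account: capital transfers received from emigrants 6.7, sale of embassy land to a foreign government 2.8, acquisition of foreign patents and trademarks (non-produced assets) 8.5; financial account: domestic pension funds' purchases of foreign equities 54.4, foreign purchases of equities on the domestic stock exchange 53.1, foreign purchases of domestic corporate bonds 30.1.)

38.8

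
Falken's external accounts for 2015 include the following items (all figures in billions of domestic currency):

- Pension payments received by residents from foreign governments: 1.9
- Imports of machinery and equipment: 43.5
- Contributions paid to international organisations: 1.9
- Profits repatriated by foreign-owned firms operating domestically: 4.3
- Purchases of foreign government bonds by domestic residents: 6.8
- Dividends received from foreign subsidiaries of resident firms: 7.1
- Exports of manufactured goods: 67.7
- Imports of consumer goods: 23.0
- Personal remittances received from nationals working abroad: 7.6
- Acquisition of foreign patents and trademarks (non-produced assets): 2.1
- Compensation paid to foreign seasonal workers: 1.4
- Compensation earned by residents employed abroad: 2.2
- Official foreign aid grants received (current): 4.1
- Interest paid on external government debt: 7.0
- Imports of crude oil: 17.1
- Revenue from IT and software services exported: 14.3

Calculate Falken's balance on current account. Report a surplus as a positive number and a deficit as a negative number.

Goods: -23.0 - 43.5 - 17.1 + 67.7 = -15.9
Services: 14.3
Primary income: -7.0 - 4.3 - 1.4 + 7.1 + 2.2 = -3.4
Secondary income: -1.9 + 4.1 + 1.9 + 7.6 = 11.7
Current account = (-15.9) + 14.3 + (-3.4) + 11.7 = 6.7
(Excluded from the current account — financial account: purchases of foreign government bonds by domestic residents 6.8; capital account: acquisition of foreign patents and trademarks (non-produced assets) 2.1.)

6.7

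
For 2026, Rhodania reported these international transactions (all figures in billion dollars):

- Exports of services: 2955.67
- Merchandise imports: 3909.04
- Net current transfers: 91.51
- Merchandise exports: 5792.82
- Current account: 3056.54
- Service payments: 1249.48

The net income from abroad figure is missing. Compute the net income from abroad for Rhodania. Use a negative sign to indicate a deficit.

-624.94

Current account = goods balance + services balance + net primary income + net secondary income
Sum of the known components = 3681.48
Net income from abroad = CA - (known components) = 3056.54 - 3681.48 = -624.94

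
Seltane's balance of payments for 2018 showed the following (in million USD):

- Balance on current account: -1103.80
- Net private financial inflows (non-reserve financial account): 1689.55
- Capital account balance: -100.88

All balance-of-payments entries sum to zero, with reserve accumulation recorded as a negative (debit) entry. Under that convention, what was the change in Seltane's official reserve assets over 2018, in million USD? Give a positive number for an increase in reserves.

484.87

Official reserve transactions balance = -((-1103.80) + (-100.88) + 1689.55) = -484.87
An accumulation of reserves is recorded as a debit (negative entry), so the change in the stock of reserves is the negative of that balance.
Change in official reserves = -(-484.87) = 484.87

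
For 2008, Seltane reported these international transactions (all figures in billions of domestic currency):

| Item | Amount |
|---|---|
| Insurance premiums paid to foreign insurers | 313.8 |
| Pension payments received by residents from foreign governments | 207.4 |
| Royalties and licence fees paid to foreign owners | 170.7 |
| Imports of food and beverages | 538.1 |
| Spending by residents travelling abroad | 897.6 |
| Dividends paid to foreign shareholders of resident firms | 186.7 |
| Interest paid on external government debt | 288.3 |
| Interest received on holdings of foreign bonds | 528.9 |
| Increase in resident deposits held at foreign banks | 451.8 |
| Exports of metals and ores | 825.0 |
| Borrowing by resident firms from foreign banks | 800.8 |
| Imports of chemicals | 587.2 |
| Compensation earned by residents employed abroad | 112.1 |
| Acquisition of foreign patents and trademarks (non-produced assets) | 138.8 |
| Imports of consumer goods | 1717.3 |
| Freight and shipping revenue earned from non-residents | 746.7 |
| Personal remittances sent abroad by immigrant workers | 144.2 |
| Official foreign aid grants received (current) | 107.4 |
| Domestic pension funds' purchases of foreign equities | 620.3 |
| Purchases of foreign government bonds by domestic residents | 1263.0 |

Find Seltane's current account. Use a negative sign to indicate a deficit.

-2316.4

Goods: 825.0 - 1717.3 - 538.1 - 587.2 = -2017.6
Services: -170.7 + 746.7 - 897.6 - 313.8 = -635.4
Primary income: 528.9 + 112.1 - 186.7 - 288.3 = 166.0
Secondary income: 107.4 + 207.4 - 144.2 = 170.6
Current account = (-2017.6) + (-635.4) + 166.0 + 170.6 = -2316.4
(Excluded from the current account — financial account: increase in resident deposits held at foreign banks 451.8, borrowing by resident firms from foreign banks 800.8, domestic pension funds' purchases of foreign equities 620.3, purchases of foreign government bonds by domestic residents 1263.0; capital account: acquisition of foreign patents and trademarks (non-produced assets) 138.8.)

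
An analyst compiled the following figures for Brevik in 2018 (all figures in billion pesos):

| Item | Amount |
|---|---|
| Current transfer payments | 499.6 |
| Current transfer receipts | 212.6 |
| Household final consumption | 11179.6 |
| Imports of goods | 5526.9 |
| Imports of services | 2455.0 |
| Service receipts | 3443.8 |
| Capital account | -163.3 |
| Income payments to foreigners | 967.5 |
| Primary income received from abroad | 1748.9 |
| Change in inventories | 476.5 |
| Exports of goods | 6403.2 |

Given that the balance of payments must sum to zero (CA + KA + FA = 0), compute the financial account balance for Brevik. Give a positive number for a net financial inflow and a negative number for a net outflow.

Goods balance = 6403.2 - 5526.9 = 876.3
Services balance = 3443.8 - 2455.0 = 988.8
Trade balance (goods + services) = 876.3 + 988.8 = 1865.1
Net primary income = 1748.9 - 967.5 = 781.4
Net secondary income = 212.6 - 499.6 = -287.0
Current account = 1865.1 + 781.4 + (-287.0) = 2359.5
Financial account = -(2359.5 + (-163.3)) = -2196.2

-2196.2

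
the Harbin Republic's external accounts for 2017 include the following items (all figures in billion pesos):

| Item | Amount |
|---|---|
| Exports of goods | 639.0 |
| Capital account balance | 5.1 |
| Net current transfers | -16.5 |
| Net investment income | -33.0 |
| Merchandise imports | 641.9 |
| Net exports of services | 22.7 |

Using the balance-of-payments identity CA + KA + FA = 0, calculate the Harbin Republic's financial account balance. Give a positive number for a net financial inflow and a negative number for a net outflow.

Goods balance = 639.0 - 641.9 = -2.9
Services balance = 22.7
Trade balance (goods + services) = -2.9 + 22.7 = 19.8
Net primary income = -33.0
Net secondary income = -16.5
Current account = 19.8 + (-33.0) + (-16.5) = -29.7
Financial account = -(-29.7 + 5.1) = 24.6

24.6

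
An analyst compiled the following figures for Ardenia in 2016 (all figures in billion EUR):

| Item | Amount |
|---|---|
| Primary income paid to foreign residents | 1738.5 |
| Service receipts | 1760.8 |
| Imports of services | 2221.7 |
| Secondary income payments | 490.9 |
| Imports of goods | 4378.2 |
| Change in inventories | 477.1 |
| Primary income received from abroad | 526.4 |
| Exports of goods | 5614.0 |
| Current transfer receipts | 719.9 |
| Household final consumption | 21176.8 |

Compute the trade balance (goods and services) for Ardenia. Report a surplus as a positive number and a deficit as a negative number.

Goods balance = 5614.0 - 4378.2 = 1235.8
Services balance = 1760.8 - 2221.7 = -460.9
Trade balance (goods + services) = 1235.8 + (-460.9) = 774.9

774.9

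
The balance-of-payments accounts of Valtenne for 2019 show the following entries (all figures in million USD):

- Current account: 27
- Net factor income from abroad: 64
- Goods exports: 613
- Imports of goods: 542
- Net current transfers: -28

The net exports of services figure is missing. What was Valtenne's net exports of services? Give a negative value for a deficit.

Current account = goods balance + services balance + net primary income + net secondary income
Sum of the known components = 107
Net exports of services = CA - (known components) = 27 - 107 = -80

-80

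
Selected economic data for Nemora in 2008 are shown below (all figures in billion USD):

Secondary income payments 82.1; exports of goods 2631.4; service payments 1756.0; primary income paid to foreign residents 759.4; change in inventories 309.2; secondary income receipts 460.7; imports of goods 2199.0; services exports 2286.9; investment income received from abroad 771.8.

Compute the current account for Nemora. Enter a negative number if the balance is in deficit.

1354.3

Goods balance = 2631.4 - 2199.0 = 432.4
Services balance = 2286.9 - 1756.0 = 530.9
Trade balance (goods + services) = 432.4 + 530.9 = 963.3
Net primary income = 771.8 - 759.4 = 12.4
Net secondary income = 460.7 - 82.1 = 378.6
Current account = 963.3 + 12.4 + 378.6 = 1354.3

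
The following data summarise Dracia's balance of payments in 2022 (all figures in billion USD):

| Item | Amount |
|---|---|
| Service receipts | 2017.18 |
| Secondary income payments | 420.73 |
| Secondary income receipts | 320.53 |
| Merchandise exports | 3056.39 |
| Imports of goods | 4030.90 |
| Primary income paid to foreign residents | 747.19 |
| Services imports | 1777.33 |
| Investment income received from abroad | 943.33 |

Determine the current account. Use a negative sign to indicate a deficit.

-638.72

Goods balance = 3056.39 - 4030.90 = -974.51
Services balance = 2017.18 - 1777.33 = 239.85
Trade balance (goods + services) = -974.51 + 239.85 = -734.66
Net primary income = 943.33 - 747.19 = 196.14
Net secondary income = 320.53 - 420.73 = -100.20
Current account = -734.66 + 196.14 + (-100.20) = -638.72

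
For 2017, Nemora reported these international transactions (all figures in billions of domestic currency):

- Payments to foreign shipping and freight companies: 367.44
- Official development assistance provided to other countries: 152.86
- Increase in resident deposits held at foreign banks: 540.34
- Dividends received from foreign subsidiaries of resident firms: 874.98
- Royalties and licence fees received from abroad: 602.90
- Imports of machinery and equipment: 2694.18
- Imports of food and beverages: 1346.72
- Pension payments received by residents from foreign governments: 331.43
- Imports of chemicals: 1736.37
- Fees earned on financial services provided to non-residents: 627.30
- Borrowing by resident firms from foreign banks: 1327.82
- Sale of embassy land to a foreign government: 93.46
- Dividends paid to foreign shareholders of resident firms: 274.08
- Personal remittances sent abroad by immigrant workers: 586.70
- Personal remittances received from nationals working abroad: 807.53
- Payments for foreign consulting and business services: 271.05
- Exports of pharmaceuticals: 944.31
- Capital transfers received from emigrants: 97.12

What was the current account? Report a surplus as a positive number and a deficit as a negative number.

Goods: -2694.18 - 1736.37 + 944.31 - 1346.72 = -4832.96
Services: -271.05 + 627.30 - 367.44 + 602.90 = 591.71
Primary income: 874.98 - 274.08 = 600.90
Secondary income: 331.43 + 807.53 - 586.70 - 152.86 = 399.40
Current account = (-4832.96) + 591.71 + 600.90 + 399.40 = -3240.95
(Excluded from the current account — financial account: increase in resident deposits held at foreign banks 540.34, borrowing by resident firms from foreign banks 1327.82; capital account: sale of embassy land to a foreign government 93.46, capital transfers received from emigrants 97.12.)

-3240.95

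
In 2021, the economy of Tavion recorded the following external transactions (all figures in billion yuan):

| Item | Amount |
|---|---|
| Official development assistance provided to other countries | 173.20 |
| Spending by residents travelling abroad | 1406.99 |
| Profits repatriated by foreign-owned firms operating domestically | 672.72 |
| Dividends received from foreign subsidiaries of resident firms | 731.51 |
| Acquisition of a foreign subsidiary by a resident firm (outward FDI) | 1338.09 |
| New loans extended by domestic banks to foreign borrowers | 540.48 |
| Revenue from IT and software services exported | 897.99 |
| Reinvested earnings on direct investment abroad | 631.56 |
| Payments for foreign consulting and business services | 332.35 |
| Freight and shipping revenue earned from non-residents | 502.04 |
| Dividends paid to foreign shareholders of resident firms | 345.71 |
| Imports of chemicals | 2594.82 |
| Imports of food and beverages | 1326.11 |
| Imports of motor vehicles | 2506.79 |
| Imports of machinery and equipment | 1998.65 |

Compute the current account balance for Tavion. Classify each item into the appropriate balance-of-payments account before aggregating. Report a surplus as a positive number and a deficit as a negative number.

-8594.24

Goods: -1326.11 - 2594.82 - 2506.79 - 1998.65 = -8426.37
Services: 502.04 - 1406.99 - 332.35 + 897.99 = -339.31
Primary income: -345.71 + 731.51 - 672.72 + 631.56 = 344.64
Secondary income: -173.20
Current account = (-8426.37) + (-339.31) + 344.64 + (-173.20) = -8594.24
(Excluded from the current account — financial account: acquisition of a foreign subsidiary by a resident firm (outward FDI) 1338.09, new loans extended by domestic banks to foreign borrowers 540.48.)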